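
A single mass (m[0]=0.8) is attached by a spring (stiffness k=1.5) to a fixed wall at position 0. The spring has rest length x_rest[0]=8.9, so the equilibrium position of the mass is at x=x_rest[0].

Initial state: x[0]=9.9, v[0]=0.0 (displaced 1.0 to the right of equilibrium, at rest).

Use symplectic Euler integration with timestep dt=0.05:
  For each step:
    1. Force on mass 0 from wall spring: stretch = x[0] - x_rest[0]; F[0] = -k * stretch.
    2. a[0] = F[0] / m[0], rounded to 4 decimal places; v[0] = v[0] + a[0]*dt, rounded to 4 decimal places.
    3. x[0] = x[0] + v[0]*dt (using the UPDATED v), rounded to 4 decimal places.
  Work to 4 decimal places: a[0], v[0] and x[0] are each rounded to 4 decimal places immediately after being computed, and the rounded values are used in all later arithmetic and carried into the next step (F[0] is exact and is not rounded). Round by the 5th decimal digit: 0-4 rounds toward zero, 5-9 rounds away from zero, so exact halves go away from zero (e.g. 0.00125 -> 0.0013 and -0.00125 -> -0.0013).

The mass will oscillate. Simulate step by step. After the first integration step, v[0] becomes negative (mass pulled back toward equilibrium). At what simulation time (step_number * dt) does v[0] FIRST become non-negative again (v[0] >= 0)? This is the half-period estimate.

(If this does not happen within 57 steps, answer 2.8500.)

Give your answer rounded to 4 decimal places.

Step 0: x=[9.9000] v=[0.0000]
Step 1: x=[9.8953] v=[-0.0938]
Step 2: x=[9.8859] v=[-0.1871]
Step 3: x=[9.8719] v=[-0.2795]
Step 4: x=[9.8534] v=[-0.3706]
Step 5: x=[9.8304] v=[-0.4600]
Step 6: x=[9.8030] v=[-0.5472]
Step 7: x=[9.7714] v=[-0.6319]
Step 8: x=[9.7357] v=[-0.7136]
Step 9: x=[9.6961] v=[-0.7919]
Step 10: x=[9.6528] v=[-0.8665]
Step 11: x=[9.6059] v=[-0.9371]
Step 12: x=[9.5557] v=[-1.0033]
Step 13: x=[9.5025] v=[-1.0648]
Step 14: x=[9.4464] v=[-1.1213]
Step 15: x=[9.3878] v=[-1.1725]
Step 16: x=[9.3269] v=[-1.2182]
Step 17: x=[9.2640] v=[-1.2582]
Step 18: x=[9.1994] v=[-1.2923]
Step 19: x=[9.1334] v=[-1.3204]
Step 20: x=[9.0663] v=[-1.3423]
Step 21: x=[8.9984] v=[-1.3579]
Step 22: x=[8.9300] v=[-1.3671]
Step 23: x=[8.8615] v=[-1.3699]
Step 24: x=[8.7932] v=[-1.3663]
Step 25: x=[8.7254] v=[-1.3563]
Step 26: x=[8.6584] v=[-1.3399]
Step 27: x=[8.5925] v=[-1.3173]
Step 28: x=[8.5281] v=[-1.2885]
Step 29: x=[8.4654] v=[-1.2536]
Step 30: x=[8.4048] v=[-1.2129]
Step 31: x=[8.3465] v=[-1.1665]
Step 32: x=[8.2908] v=[-1.1146]
Step 33: x=[8.2379] v=[-1.0575]
Step 34: x=[8.1881] v=[-0.9954]
Step 35: x=[8.1417] v=[-0.9287]
Step 36: x=[8.0988] v=[-0.8576]
Step 37: x=[8.0597] v=[-0.7825]
Step 38: x=[8.0245] v=[-0.7037]
Step 39: x=[7.9934] v=[-0.6216]
Step 40: x=[7.9666] v=[-0.5366]
Step 41: x=[7.9441] v=[-0.4491]
Step 42: x=[7.9261] v=[-0.3595]
Step 43: x=[7.9127] v=[-0.2682]
Step 44: x=[7.9039] v=[-0.1756]
Step 45: x=[7.8998] v=[-0.0822]
Step 46: x=[7.9004] v=[0.0116]
First v>=0 after going negative at step 46, time=2.3000

Answer: 2.3000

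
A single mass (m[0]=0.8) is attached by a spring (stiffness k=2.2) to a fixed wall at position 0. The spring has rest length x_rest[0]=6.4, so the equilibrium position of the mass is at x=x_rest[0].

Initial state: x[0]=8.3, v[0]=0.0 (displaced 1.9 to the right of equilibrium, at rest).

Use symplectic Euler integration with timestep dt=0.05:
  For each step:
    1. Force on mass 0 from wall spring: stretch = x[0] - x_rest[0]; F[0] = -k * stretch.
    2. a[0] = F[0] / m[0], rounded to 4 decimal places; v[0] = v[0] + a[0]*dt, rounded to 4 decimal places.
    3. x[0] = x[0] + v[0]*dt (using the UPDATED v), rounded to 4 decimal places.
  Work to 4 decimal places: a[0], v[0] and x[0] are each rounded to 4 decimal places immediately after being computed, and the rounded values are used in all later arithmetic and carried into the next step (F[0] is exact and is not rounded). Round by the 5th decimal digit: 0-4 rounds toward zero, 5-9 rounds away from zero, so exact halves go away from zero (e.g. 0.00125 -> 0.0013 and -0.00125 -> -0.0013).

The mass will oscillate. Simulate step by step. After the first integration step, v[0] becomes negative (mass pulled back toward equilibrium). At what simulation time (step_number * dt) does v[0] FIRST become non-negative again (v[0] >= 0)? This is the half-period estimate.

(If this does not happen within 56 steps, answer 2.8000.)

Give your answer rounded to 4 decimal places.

Answer: 1.9000

Derivation:
Step 0: x=[8.3000] v=[0.0000]
Step 1: x=[8.2869] v=[-0.2613]
Step 2: x=[8.2609] v=[-0.5208]
Step 3: x=[8.2221] v=[-0.7767]
Step 4: x=[8.1707] v=[-1.0272]
Step 5: x=[8.1072] v=[-1.2707]
Step 6: x=[8.0319] v=[-1.5054]
Step 7: x=[7.9454] v=[-1.7298]
Step 8: x=[7.8483] v=[-1.9423]
Step 9: x=[7.7412] v=[-2.1414]
Step 10: x=[7.6249] v=[-2.3258]
Step 11: x=[7.5002] v=[-2.4942]
Step 12: x=[7.3679] v=[-2.6455]
Step 13: x=[7.2290] v=[-2.7786]
Step 14: x=[7.0844] v=[-2.8926]
Step 15: x=[6.9351] v=[-2.9867]
Step 16: x=[6.7821] v=[-3.0603]
Step 17: x=[6.6265] v=[-3.1128]
Step 18: x=[6.4693] v=[-3.1439]
Step 19: x=[6.3116] v=[-3.1534]
Step 20: x=[6.1545] v=[-3.1412]
Step 21: x=[5.9991] v=[-3.1074]
Step 22: x=[5.8465] v=[-3.0523]
Step 23: x=[5.6977] v=[-2.9762]
Step 24: x=[5.5537] v=[-2.8796]
Step 25: x=[5.4155] v=[-2.7632]
Step 26: x=[5.2841] v=[-2.6278]
Step 27: x=[5.1604] v=[-2.4744]
Step 28: x=[5.0452] v=[-2.3040]
Step 29: x=[4.9393] v=[-2.1177]
Step 30: x=[4.8435] v=[-1.9169]
Step 31: x=[4.7584] v=[-1.7029]
Step 32: x=[4.6845] v=[-1.4772]
Step 33: x=[4.6224] v=[-1.2413]
Step 34: x=[4.5726] v=[-0.9969]
Step 35: x=[4.5353] v=[-0.7456]
Step 36: x=[4.5108] v=[-0.4892]
Step 37: x=[4.4993] v=[-0.2294]
Step 38: x=[4.5009] v=[0.0319]
First v>=0 after going negative at step 38, time=1.9000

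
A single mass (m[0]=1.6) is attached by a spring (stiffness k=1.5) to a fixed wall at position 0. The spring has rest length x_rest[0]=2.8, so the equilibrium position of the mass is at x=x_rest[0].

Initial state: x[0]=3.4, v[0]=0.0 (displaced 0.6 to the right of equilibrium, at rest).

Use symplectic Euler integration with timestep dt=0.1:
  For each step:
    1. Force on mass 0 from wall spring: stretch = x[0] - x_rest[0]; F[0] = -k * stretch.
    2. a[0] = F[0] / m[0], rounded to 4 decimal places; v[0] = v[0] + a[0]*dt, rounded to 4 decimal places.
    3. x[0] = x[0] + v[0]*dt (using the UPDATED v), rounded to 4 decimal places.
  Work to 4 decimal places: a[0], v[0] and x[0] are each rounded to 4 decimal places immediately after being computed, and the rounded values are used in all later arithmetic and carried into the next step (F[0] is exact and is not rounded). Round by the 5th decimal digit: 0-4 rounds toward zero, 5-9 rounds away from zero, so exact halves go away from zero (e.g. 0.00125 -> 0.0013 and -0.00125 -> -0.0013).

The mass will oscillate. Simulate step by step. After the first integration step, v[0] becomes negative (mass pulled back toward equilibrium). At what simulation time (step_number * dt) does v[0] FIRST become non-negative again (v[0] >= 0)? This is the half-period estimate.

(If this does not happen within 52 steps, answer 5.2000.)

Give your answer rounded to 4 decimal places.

Answer: 3.3000

Derivation:
Step 0: x=[3.4000] v=[0.0000]
Step 1: x=[3.3944] v=[-0.0563]
Step 2: x=[3.3832] v=[-0.1120]
Step 3: x=[3.3665] v=[-0.1667]
Step 4: x=[3.3445] v=[-0.2198]
Step 5: x=[3.3174] v=[-0.2709]
Step 6: x=[3.2855] v=[-0.3194]
Step 7: x=[3.2490] v=[-0.3649]
Step 8: x=[3.2083] v=[-0.4070]
Step 9: x=[3.1638] v=[-0.4453]
Step 10: x=[3.1159] v=[-0.4794]
Step 11: x=[3.0650] v=[-0.5090]
Step 12: x=[3.0116] v=[-0.5338]
Step 13: x=[2.9562] v=[-0.5536]
Step 14: x=[2.8994] v=[-0.5682]
Step 15: x=[2.8417] v=[-0.5775]
Step 16: x=[2.7836] v=[-0.5814]
Step 17: x=[2.7256] v=[-0.5799]
Step 18: x=[2.6683] v=[-0.5729]
Step 19: x=[2.6122] v=[-0.5606]
Step 20: x=[2.5579] v=[-0.5430]
Step 21: x=[2.5059] v=[-0.5203]
Step 22: x=[2.4566] v=[-0.4927]
Step 23: x=[2.4106] v=[-0.4605]
Step 24: x=[2.3682] v=[-0.4240]
Step 25: x=[2.3299] v=[-0.3835]
Step 26: x=[2.2960] v=[-0.3394]
Step 27: x=[2.2668] v=[-0.2922]
Step 28: x=[2.2426] v=[-0.2422]
Step 29: x=[2.2236] v=[-0.1899]
Step 30: x=[2.2100] v=[-0.1359]
Step 31: x=[2.2019] v=[-0.0806]
Step 32: x=[2.1995] v=[-0.0245]
Step 33: x=[2.2027] v=[0.0318]
First v>=0 after going negative at step 33, time=3.3000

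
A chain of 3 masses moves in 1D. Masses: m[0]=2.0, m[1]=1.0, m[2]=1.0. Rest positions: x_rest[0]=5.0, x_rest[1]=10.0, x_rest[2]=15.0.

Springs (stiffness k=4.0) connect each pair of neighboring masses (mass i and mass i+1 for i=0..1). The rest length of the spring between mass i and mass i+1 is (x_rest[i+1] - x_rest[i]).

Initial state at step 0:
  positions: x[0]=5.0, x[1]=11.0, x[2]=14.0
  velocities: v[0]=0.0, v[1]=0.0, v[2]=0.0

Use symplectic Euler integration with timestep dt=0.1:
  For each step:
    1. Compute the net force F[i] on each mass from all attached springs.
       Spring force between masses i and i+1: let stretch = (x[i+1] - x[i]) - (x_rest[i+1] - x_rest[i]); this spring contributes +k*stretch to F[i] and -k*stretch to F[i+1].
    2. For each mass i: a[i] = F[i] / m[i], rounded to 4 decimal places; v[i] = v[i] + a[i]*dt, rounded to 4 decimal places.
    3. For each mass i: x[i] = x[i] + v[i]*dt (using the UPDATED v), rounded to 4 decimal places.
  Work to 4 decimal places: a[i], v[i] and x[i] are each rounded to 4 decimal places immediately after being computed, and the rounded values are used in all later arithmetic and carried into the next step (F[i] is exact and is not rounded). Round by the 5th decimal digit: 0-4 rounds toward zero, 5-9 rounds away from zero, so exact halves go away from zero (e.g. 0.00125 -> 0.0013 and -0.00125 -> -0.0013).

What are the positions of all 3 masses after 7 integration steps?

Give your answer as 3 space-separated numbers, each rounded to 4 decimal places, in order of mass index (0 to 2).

Step 0: x=[5.0000 11.0000 14.0000] v=[0.0000 0.0000 0.0000]
Step 1: x=[5.0200 10.8800 14.0800] v=[0.2000 -1.2000 0.8000]
Step 2: x=[5.0572 10.6536 14.2320] v=[0.3720 -2.2640 1.5200]
Step 3: x=[5.1063 10.3465 14.4409] v=[0.4913 -3.0712 2.0886]
Step 4: x=[5.1602 9.9936 14.6860] v=[0.5393 -3.5295 2.4508]
Step 5: x=[5.2108 9.6350 14.9434] v=[0.5060 -3.5859 2.5738]
Step 6: x=[5.2499 9.3118 15.1884] v=[0.3908 -3.2322 2.4504]
Step 7: x=[5.2702 9.0612 15.3984] v=[0.2032 -2.5063 2.0998]

Answer: 5.2702 9.0612 15.3984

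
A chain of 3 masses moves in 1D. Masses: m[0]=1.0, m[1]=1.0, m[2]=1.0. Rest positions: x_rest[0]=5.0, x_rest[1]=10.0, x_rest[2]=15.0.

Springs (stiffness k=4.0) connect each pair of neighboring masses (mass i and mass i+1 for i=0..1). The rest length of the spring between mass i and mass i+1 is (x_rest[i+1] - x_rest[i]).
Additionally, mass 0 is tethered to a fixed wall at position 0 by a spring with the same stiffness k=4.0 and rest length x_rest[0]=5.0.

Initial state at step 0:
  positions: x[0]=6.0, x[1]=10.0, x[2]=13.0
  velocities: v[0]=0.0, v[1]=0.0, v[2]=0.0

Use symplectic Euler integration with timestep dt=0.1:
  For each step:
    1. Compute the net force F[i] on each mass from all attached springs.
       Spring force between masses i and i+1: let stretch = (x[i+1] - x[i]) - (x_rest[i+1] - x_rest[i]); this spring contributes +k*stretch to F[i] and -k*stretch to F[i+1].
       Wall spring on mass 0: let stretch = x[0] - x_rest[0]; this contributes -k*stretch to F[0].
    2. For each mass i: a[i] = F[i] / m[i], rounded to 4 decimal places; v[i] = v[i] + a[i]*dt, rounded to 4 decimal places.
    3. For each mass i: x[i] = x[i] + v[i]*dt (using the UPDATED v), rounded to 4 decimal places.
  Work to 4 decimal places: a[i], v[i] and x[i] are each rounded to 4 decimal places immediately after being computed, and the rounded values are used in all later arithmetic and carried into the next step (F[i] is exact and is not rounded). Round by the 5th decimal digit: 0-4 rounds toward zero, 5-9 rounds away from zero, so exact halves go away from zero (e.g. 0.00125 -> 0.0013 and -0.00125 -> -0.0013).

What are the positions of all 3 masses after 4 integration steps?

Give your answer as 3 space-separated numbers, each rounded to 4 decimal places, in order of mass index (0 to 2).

Answer: 5.2702 9.6462 13.7302

Derivation:
Step 0: x=[6.0000 10.0000 13.0000] v=[0.0000 0.0000 0.0000]
Step 1: x=[5.9200 9.9600 13.0800] v=[-0.8000 -0.4000 0.8000]
Step 2: x=[5.7648 9.8832 13.2352] v=[-1.5520 -0.7680 1.5520]
Step 3: x=[5.5437 9.7757 13.4563] v=[-2.2106 -1.0746 2.2112]
Step 4: x=[5.2702 9.6462 13.7302] v=[-2.7353 -1.2952 2.7390]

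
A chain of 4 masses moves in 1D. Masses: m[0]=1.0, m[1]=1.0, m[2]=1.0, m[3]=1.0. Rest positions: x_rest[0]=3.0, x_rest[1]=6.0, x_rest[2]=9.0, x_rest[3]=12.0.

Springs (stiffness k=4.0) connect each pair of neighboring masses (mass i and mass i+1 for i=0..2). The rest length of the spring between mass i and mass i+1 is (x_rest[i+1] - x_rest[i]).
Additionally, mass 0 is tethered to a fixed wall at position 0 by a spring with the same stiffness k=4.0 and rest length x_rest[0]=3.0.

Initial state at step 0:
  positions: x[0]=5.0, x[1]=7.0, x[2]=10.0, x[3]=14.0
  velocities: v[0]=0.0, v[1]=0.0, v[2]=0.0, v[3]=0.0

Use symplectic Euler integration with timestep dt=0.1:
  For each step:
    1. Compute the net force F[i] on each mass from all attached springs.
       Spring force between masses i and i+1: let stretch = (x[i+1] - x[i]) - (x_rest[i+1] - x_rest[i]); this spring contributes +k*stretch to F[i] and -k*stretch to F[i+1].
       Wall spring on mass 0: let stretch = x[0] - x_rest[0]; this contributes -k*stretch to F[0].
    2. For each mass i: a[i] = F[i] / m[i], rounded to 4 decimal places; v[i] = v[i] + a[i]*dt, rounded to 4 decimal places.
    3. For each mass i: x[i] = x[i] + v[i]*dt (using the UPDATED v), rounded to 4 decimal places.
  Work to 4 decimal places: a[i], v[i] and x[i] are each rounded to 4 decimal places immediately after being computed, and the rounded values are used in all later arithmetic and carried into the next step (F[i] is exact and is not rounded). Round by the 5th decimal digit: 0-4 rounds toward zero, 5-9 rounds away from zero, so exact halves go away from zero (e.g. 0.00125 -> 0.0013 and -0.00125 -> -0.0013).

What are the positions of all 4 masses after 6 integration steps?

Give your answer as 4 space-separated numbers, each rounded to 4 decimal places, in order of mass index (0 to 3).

Answer: 3.1728 7.4572 10.6273 13.3632

Derivation:
Step 0: x=[5.0000 7.0000 10.0000 14.0000] v=[0.0000 0.0000 0.0000 0.0000]
Step 1: x=[4.8800 7.0400 10.0400 13.9600] v=[-1.2000 0.4000 0.4000 -0.4000]
Step 2: x=[4.6512 7.1136 10.1168 13.8832] v=[-2.2880 0.7360 0.7680 -0.7680]
Step 3: x=[4.3349 7.2088 10.2241 13.7757] v=[-3.1635 0.9523 1.0733 -1.0746]
Step 4: x=[3.9601 7.3097 10.3529 13.6462] v=[-3.7479 1.0089 1.2878 -1.2952]
Step 5: x=[3.5609 7.3983 10.4917 13.5050] v=[-3.9921 0.8863 1.3878 -1.4125]
Step 6: x=[3.1728 7.4572 10.6273 13.3632] v=[-3.8815 0.5887 1.3558 -1.4178]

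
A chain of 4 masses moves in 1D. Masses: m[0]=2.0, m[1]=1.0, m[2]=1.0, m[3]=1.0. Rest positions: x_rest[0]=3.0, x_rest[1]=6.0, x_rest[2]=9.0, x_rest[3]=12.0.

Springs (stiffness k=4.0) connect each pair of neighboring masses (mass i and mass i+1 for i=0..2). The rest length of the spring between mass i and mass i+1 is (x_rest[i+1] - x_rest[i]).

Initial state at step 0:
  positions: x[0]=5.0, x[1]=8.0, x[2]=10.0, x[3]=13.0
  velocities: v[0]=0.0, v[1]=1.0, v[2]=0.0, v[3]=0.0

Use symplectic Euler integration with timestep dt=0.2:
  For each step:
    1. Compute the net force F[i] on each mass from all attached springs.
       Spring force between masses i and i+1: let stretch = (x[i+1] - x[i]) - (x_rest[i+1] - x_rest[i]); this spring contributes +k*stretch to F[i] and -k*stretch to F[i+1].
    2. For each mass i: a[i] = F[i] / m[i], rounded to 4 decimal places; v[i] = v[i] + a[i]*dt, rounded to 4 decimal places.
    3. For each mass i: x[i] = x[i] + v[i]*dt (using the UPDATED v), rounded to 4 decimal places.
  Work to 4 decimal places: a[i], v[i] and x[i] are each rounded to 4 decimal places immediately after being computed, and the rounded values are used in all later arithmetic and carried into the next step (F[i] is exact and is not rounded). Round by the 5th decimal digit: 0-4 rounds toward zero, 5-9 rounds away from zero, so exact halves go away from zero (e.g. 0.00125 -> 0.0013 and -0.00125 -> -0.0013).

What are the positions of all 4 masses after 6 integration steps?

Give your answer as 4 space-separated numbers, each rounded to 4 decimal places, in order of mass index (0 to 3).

Answer: 4.8491 7.6642 10.8978 13.9399

Derivation:
Step 0: x=[5.0000 8.0000 10.0000 13.0000] v=[0.0000 1.0000 0.0000 0.0000]
Step 1: x=[5.0000 8.0400 10.1600 13.0000] v=[0.0000 0.2000 0.8000 0.0000]
Step 2: x=[5.0032 7.9328 10.4352 13.0256] v=[0.0160 -0.5360 1.3760 0.1280]
Step 3: x=[5.0008 7.7572 10.7245 13.1167] v=[-0.0122 -0.8778 1.4464 0.4557]
Step 4: x=[4.9789 7.6154 10.9218 13.3051] v=[-0.1096 -0.7091 0.9863 0.9419]
Step 5: x=[4.9279 7.5808 10.9714 13.5922] v=[-0.2550 -0.1732 0.2478 1.4353]
Step 6: x=[4.8491 7.6642 10.8978 13.9399] v=[-0.3938 0.4170 -0.3680 1.7387]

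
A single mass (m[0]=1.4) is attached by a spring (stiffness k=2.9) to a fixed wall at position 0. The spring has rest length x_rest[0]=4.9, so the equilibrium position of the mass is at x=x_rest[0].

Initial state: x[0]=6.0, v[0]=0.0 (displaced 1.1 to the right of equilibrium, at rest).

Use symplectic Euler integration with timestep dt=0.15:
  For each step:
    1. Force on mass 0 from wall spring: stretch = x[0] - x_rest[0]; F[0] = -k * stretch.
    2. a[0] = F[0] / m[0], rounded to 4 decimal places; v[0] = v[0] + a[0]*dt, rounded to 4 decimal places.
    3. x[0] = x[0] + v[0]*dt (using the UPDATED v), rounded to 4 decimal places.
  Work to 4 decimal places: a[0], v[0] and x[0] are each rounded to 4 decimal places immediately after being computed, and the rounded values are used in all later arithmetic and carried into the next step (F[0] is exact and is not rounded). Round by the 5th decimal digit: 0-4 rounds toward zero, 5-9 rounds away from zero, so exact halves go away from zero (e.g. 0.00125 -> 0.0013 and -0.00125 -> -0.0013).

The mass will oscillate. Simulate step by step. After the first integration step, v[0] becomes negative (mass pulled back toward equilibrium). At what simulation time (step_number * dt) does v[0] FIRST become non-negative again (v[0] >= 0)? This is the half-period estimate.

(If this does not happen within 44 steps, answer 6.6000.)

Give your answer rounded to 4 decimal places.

Answer: 2.2500

Derivation:
Step 0: x=[6.0000] v=[0.0000]
Step 1: x=[5.9487] v=[-0.3418]
Step 2: x=[5.8486] v=[-0.6676]
Step 3: x=[5.7042] v=[-0.9624]
Step 4: x=[5.5224] v=[-1.2123]
Step 5: x=[5.3115] v=[-1.4057]
Step 6: x=[5.0815] v=[-1.5336]
Step 7: x=[4.8430] v=[-1.5900]
Step 8: x=[4.6072] v=[-1.5723]
Step 9: x=[4.3850] v=[-1.4813]
Step 10: x=[4.1868] v=[-1.3213]
Step 11: x=[4.0218] v=[-1.0997]
Step 12: x=[3.8978] v=[-0.8268]
Step 13: x=[3.8205] v=[-0.5154]
Step 14: x=[3.7935] v=[-0.1800]
Step 15: x=[3.8181] v=[0.1638]
First v>=0 after going negative at step 15, time=2.2500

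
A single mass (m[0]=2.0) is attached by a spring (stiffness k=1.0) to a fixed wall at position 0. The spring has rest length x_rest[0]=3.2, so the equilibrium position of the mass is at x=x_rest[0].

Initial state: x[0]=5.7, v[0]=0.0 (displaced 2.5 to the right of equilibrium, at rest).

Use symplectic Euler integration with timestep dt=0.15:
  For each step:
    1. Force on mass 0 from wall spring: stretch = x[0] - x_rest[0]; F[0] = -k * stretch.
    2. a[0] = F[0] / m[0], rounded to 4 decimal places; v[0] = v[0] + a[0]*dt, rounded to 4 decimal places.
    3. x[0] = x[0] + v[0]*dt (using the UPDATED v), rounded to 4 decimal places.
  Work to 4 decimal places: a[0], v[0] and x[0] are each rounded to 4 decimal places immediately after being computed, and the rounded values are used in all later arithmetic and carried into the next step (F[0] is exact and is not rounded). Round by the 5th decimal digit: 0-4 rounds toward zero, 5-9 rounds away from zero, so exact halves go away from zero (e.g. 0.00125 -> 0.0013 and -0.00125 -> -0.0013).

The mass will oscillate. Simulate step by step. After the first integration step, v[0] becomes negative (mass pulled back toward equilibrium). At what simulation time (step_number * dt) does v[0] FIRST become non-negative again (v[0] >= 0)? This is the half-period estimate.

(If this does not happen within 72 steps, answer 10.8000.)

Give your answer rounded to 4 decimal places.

Step 0: x=[5.7000] v=[0.0000]
Step 1: x=[5.6719] v=[-0.1875]
Step 2: x=[5.6160] v=[-0.3729]
Step 3: x=[5.5329] v=[-0.5541]
Step 4: x=[5.4235] v=[-0.7291]
Step 5: x=[5.2891] v=[-0.8959]
Step 6: x=[5.1312] v=[-1.0526]
Step 7: x=[4.9516] v=[-1.1974]
Step 8: x=[4.7523] v=[-1.3288]
Step 9: x=[4.5355] v=[-1.4452]
Step 10: x=[4.3037] v=[-1.5454]
Step 11: x=[4.0595] v=[-1.6282]
Step 12: x=[3.8056] v=[-1.6927]
Step 13: x=[3.5449] v=[-1.7381]
Step 14: x=[3.2803] v=[-1.7640]
Step 15: x=[3.0148] v=[-1.7700]
Step 16: x=[2.7514] v=[-1.7561]
Step 17: x=[2.4930] v=[-1.7225]
Step 18: x=[2.2426] v=[-1.6695]
Step 19: x=[2.0029] v=[-1.5977]
Step 20: x=[1.7767] v=[-1.5079]
Step 21: x=[1.5665] v=[-1.4011]
Step 22: x=[1.3747] v=[-1.2786]
Step 23: x=[1.2034] v=[-1.1417]
Step 24: x=[1.0546] v=[-0.9920]
Step 25: x=[0.9299] v=[-0.8311]
Step 26: x=[0.8308] v=[-0.6608]
Step 27: x=[0.7583] v=[-0.4831]
Step 28: x=[0.7133] v=[-0.3000]
Step 29: x=[0.6963] v=[-0.1135]
Step 30: x=[0.7074] v=[0.0743]
First v>=0 after going negative at step 30, time=4.5000

Answer: 4.5000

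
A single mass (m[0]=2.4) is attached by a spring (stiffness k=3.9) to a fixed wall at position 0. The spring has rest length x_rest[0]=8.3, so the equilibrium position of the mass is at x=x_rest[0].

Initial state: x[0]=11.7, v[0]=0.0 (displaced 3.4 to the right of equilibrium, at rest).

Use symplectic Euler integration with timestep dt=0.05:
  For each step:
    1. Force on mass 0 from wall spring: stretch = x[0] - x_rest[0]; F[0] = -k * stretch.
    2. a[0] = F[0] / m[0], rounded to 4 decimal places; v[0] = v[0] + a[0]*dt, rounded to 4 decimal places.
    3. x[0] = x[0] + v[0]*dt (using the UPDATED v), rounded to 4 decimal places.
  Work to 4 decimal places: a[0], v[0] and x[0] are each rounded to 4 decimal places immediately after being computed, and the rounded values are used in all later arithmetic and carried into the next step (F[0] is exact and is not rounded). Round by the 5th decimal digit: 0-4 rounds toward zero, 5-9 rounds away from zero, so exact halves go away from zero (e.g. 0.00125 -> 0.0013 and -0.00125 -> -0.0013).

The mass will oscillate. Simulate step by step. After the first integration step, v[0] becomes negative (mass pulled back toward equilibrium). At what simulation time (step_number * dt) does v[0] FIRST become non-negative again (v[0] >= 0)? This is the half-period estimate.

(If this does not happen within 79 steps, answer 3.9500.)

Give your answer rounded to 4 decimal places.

Answer: 2.5000

Derivation:
Step 0: x=[11.7000] v=[0.0000]
Step 1: x=[11.6862] v=[-0.2763]
Step 2: x=[11.6586] v=[-0.5514]
Step 3: x=[11.6174] v=[-0.8243]
Step 4: x=[11.5627] v=[-1.0938]
Step 5: x=[11.4948] v=[-1.3589]
Step 6: x=[11.4139] v=[-1.6185]
Step 7: x=[11.3203] v=[-1.8715]
Step 8: x=[11.2145] v=[-2.1169]
Step 9: x=[11.0968] v=[-2.3537]
Step 10: x=[10.9678] v=[-2.5809]
Step 11: x=[10.8279] v=[-2.7977]
Step 12: x=[10.6777] v=[-3.0031]
Step 13: x=[10.5179] v=[-3.1963]
Step 14: x=[10.3491] v=[-3.3765]
Step 15: x=[10.1720] v=[-3.5430]
Step 16: x=[9.9872] v=[-3.6951]
Step 17: x=[9.7956] v=[-3.8322]
Step 18: x=[9.5979] v=[-3.9537]
Step 19: x=[9.3949] v=[-4.0592]
Step 20: x=[9.1875] v=[-4.1482]
Step 21: x=[8.9765] v=[-4.2203]
Step 22: x=[8.7627] v=[-4.2753]
Step 23: x=[8.5471] v=[-4.3129]
Step 24: x=[8.3305] v=[-4.3330]
Step 25: x=[8.1137] v=[-4.3355]
Step 26: x=[7.8977] v=[-4.3204]
Step 27: x=[7.6833] v=[-4.2877]
Step 28: x=[7.4714] v=[-4.2376]
Step 29: x=[7.2629] v=[-4.1703]
Step 30: x=[7.0586] v=[-4.0860]
Step 31: x=[6.8593] v=[-3.9851]
Step 32: x=[6.6659] v=[-3.8680]
Step 33: x=[6.4791] v=[-3.7352]
Step 34: x=[6.2997] v=[-3.5873]
Step 35: x=[6.1285] v=[-3.4248]
Step 36: x=[5.9661] v=[-3.2484]
Step 37: x=[5.8132] v=[-3.0588]
Step 38: x=[5.6704] v=[-2.8567]
Step 39: x=[5.5383] v=[-2.6430]
Step 40: x=[5.4174] v=[-2.4186]
Step 41: x=[5.3082] v=[-2.1844]
Step 42: x=[5.2111] v=[-1.9413]
Step 43: x=[5.1266] v=[-1.6903]
Step 44: x=[5.0550] v=[-1.4325]
Step 45: x=[4.9966] v=[-1.1688]
Step 46: x=[4.9516] v=[-0.9004]
Step 47: x=[4.9202] v=[-0.6283]
Step 48: x=[4.9025] v=[-0.3537]
Step 49: x=[4.8986] v=[-0.0777]
Step 50: x=[4.9085] v=[0.1987]
First v>=0 after going negative at step 50, time=2.5000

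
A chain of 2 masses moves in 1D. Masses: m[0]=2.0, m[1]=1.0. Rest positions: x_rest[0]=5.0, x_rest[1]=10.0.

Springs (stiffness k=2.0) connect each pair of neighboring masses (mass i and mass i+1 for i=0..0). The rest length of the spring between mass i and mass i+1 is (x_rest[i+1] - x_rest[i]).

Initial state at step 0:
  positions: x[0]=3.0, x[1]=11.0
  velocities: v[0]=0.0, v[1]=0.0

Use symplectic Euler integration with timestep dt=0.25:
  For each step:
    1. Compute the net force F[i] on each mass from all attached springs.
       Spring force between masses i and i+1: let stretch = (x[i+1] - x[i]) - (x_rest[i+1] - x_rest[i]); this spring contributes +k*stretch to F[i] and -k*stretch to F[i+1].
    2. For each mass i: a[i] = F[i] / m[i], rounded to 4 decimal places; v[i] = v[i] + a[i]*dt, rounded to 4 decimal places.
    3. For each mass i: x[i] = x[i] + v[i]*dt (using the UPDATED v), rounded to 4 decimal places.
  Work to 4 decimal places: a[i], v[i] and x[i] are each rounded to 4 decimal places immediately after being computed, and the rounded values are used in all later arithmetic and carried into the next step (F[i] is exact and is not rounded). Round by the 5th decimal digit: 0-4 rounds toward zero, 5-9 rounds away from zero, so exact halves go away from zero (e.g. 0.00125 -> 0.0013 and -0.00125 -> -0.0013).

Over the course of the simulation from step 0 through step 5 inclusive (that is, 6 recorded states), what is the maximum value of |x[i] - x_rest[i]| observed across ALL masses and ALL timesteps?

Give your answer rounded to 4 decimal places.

Answer: 2.5114

Derivation:
Step 0: x=[3.0000 11.0000] v=[0.0000 0.0000]
Step 1: x=[3.1875 10.6250] v=[0.7500 -1.5000]
Step 2: x=[3.5274 9.9453] v=[1.3594 -2.7188]
Step 3: x=[3.9559 9.0884] v=[1.7139 -3.4278]
Step 4: x=[4.3927 8.2149] v=[1.7470 -3.4941]
Step 5: x=[4.7559 7.4886] v=[1.4526 -2.9052]
Max displacement = 2.5114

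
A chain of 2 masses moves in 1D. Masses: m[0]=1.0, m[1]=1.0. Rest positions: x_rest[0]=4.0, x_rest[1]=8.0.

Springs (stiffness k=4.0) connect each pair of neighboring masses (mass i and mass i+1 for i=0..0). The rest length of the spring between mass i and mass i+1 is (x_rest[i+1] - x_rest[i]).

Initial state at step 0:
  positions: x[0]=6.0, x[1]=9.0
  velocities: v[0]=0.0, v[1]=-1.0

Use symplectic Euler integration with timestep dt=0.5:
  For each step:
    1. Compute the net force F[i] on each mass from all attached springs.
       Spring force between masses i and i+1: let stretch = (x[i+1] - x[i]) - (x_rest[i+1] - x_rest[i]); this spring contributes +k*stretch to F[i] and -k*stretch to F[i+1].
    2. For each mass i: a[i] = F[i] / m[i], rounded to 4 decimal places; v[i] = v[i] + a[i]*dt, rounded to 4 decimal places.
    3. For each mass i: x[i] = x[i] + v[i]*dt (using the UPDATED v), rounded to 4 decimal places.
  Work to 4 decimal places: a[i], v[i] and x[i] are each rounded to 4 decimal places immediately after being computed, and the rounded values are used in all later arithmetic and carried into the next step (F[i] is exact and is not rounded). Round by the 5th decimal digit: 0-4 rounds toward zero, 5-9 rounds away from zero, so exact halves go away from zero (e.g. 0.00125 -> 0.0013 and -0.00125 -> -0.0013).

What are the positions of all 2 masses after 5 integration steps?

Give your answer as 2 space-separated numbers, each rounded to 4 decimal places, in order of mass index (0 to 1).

Step 0: x=[6.0000 9.0000] v=[0.0000 -1.0000]
Step 1: x=[5.0000 9.5000] v=[-2.0000 1.0000]
Step 2: x=[4.5000 9.5000] v=[-1.0000 0.0000]
Step 3: x=[5.0000 8.5000] v=[1.0000 -2.0000]
Step 4: x=[5.0000 8.0000] v=[0.0000 -1.0000]
Step 5: x=[4.0000 8.5000] v=[-2.0000 1.0000]

Answer: 4.0000 8.5000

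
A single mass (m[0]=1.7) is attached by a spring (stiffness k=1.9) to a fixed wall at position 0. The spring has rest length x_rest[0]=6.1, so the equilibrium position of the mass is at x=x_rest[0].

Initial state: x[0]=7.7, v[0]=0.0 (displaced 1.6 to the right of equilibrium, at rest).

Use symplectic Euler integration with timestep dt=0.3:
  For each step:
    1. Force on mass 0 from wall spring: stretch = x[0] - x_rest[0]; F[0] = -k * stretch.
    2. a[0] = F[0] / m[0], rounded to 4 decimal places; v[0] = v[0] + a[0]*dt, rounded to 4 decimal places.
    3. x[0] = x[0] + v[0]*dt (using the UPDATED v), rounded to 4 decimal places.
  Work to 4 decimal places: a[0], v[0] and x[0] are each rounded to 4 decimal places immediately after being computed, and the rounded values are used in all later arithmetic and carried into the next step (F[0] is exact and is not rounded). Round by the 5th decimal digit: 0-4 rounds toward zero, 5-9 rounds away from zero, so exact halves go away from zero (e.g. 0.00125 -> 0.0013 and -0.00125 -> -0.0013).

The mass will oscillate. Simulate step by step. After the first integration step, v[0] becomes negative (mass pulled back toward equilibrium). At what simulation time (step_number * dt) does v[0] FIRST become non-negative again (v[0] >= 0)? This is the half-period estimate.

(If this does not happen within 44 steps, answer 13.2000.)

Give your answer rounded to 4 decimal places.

Step 0: x=[7.7000] v=[0.0000]
Step 1: x=[7.5391] v=[-0.5365]
Step 2: x=[7.2334] v=[-1.0190]
Step 3: x=[6.8137] v=[-1.3990]
Step 4: x=[6.3222] v=[-1.6383]
Step 5: x=[5.8084] v=[-1.7128]
Step 6: x=[5.3239] v=[-1.6150]
Step 7: x=[4.9175] v=[-1.3548]
Step 8: x=[4.6300] v=[-0.9583]
Step 9: x=[4.4904] v=[-0.4654]
Step 10: x=[4.5127] v=[0.0743]
First v>=0 after going negative at step 10, time=3.0000

Answer: 3.0000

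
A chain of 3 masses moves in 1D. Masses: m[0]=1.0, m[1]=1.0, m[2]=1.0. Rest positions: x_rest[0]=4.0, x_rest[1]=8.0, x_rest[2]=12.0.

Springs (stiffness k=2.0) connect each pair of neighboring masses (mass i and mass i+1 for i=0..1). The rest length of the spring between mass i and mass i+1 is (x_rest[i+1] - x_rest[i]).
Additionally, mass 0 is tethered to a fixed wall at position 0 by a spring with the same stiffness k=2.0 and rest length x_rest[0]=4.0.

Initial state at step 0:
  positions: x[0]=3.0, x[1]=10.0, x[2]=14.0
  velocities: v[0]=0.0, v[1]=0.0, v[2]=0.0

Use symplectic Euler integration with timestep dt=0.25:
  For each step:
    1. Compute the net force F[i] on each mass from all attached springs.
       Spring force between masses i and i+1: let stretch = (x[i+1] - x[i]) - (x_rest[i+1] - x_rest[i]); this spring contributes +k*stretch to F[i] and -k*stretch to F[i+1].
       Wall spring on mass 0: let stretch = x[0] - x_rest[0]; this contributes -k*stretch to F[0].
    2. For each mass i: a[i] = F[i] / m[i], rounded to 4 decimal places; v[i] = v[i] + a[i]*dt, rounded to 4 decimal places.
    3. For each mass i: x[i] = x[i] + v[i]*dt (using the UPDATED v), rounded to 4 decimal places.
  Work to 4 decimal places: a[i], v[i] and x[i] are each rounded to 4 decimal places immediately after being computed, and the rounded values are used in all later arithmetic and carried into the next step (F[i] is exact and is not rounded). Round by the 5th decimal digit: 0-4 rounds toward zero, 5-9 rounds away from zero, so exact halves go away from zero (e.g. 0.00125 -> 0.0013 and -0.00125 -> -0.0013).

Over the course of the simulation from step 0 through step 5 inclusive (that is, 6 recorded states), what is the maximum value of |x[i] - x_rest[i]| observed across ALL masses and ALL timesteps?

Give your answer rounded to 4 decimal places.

Step 0: x=[3.0000 10.0000 14.0000] v=[0.0000 0.0000 0.0000]
Step 1: x=[3.5000 9.6250 14.0000] v=[2.0000 -1.5000 0.0000]
Step 2: x=[4.3281 9.0313 13.9531] v=[3.3125 -2.3750 -0.1875]
Step 3: x=[5.2031 8.4649 13.7910] v=[3.5001 -2.2657 -0.6484]
Step 4: x=[5.8355 8.1565 13.4631] v=[2.5295 -1.2336 -1.3115]
Step 5: x=[6.0286 8.2213 12.9719] v=[0.7723 0.2592 -1.9648]
Max displacement = 2.0286

Answer: 2.0286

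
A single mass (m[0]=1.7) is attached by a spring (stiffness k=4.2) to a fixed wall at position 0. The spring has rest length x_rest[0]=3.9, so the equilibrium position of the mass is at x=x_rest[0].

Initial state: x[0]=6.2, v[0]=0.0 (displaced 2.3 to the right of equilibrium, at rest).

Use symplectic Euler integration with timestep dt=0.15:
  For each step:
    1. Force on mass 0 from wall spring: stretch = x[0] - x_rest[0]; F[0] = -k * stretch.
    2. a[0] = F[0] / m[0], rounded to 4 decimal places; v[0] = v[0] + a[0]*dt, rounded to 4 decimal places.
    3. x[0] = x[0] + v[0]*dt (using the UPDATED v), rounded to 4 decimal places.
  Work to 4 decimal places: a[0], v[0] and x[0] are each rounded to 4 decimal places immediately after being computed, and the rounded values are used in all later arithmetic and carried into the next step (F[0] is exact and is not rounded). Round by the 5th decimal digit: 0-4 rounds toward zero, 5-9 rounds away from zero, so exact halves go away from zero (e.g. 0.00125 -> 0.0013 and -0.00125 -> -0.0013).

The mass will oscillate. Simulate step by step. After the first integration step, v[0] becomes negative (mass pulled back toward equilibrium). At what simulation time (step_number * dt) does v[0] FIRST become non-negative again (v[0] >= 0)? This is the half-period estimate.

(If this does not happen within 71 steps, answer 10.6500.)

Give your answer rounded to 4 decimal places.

Step 0: x=[6.2000] v=[0.0000]
Step 1: x=[6.0721] v=[-0.8524]
Step 2: x=[5.8235] v=[-1.6574]
Step 3: x=[5.4680] v=[-2.3702]
Step 4: x=[5.0253] v=[-2.9513]
Step 5: x=[4.5201] v=[-3.3683]
Step 6: x=[3.9804] v=[-3.5981]
Step 7: x=[3.4362] v=[-3.6279]
Step 8: x=[2.9178] v=[-3.4560]
Step 9: x=[2.4540] v=[-3.0920]
Step 10: x=[2.0706] v=[-2.5561]
Step 11: x=[1.7889] v=[-1.8781]
Step 12: x=[1.6245] v=[-1.0957]
Step 13: x=[1.5866] v=[-0.2524]
Step 14: x=[1.6773] v=[0.6049]
First v>=0 after going negative at step 14, time=2.1000

Answer: 2.1000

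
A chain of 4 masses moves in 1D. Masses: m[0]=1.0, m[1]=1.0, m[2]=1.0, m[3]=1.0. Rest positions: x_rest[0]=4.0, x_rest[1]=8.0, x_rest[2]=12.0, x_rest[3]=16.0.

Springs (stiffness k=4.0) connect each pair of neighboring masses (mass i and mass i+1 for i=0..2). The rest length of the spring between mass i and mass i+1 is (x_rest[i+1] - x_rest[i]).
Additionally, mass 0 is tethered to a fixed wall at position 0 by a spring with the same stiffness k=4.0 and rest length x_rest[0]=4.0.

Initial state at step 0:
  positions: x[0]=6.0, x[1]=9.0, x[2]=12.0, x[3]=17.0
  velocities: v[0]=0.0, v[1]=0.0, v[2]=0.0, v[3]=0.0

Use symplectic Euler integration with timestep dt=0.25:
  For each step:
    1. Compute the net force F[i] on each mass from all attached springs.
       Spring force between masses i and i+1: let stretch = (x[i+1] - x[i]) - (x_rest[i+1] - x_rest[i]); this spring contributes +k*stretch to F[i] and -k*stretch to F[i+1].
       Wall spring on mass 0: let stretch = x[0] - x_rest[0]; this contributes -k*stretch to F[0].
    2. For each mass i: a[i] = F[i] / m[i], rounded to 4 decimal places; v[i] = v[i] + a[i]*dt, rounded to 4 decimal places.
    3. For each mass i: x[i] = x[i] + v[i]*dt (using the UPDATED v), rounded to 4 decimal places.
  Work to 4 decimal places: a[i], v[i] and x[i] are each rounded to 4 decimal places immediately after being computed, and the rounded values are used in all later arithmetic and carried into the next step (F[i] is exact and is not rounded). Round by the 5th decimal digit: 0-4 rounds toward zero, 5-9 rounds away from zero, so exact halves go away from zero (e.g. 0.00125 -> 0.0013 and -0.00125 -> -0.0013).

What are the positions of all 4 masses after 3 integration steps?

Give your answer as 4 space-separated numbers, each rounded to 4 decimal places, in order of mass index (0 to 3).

Step 0: x=[6.0000 9.0000 12.0000 17.0000] v=[0.0000 0.0000 0.0000 0.0000]
Step 1: x=[5.2500 9.0000 12.5000 16.7500] v=[-3.0000 0.0000 2.0000 -1.0000]
Step 2: x=[4.1250 8.9375 13.1875 16.4375] v=[-4.5000 -0.2500 2.7500 -1.2500]
Step 3: x=[3.1719 8.7344 13.6250 16.3125] v=[-3.8125 -0.8125 1.7500 -0.5000]

Answer: 3.1719 8.7344 13.6250 16.3125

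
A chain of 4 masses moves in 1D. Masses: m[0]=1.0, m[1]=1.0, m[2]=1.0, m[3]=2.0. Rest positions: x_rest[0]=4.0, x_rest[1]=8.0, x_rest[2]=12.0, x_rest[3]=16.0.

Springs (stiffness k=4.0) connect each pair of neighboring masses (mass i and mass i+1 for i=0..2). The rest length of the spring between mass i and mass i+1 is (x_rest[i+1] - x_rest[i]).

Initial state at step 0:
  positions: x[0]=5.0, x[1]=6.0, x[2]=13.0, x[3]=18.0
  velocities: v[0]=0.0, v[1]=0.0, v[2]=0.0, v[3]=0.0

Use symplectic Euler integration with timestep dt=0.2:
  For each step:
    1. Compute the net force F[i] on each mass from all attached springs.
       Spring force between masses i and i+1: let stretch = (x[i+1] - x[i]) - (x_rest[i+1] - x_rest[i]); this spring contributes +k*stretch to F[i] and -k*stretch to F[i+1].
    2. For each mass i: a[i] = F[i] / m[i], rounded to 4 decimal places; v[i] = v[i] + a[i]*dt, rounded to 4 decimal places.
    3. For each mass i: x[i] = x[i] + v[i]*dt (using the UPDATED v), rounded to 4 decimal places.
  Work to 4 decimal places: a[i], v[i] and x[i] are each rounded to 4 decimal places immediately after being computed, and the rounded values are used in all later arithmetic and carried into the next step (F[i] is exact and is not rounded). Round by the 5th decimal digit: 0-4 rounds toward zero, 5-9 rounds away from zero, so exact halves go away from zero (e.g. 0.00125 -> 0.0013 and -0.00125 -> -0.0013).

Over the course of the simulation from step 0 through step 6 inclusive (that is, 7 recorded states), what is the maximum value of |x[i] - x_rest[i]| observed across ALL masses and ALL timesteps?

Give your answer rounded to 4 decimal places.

Step 0: x=[5.0000 6.0000 13.0000 18.0000] v=[0.0000 0.0000 0.0000 0.0000]
Step 1: x=[4.5200 6.9600 12.6800 17.9200] v=[-2.4000 4.8000 -1.6000 -0.4000]
Step 2: x=[3.7904 8.4448 12.2832 17.7408] v=[-3.6480 7.4240 -1.9840 -0.8960]
Step 3: x=[3.1655 9.7990 12.1455 17.4450] v=[-3.1245 6.7712 -0.6886 -1.4790]
Step 4: x=[2.9620 10.4673 12.4803 17.0452] v=[-1.0177 3.3416 1.6738 -1.9988]
Step 5: x=[3.3193 10.2569 13.2234 16.6002] v=[1.7865 -1.0522 3.7153 -2.2248]
Step 6: x=[4.1466 9.4111 14.0321 16.2051] v=[4.1366 -4.2291 4.0435 -1.9755]
Max displacement = 2.4673

Answer: 2.4673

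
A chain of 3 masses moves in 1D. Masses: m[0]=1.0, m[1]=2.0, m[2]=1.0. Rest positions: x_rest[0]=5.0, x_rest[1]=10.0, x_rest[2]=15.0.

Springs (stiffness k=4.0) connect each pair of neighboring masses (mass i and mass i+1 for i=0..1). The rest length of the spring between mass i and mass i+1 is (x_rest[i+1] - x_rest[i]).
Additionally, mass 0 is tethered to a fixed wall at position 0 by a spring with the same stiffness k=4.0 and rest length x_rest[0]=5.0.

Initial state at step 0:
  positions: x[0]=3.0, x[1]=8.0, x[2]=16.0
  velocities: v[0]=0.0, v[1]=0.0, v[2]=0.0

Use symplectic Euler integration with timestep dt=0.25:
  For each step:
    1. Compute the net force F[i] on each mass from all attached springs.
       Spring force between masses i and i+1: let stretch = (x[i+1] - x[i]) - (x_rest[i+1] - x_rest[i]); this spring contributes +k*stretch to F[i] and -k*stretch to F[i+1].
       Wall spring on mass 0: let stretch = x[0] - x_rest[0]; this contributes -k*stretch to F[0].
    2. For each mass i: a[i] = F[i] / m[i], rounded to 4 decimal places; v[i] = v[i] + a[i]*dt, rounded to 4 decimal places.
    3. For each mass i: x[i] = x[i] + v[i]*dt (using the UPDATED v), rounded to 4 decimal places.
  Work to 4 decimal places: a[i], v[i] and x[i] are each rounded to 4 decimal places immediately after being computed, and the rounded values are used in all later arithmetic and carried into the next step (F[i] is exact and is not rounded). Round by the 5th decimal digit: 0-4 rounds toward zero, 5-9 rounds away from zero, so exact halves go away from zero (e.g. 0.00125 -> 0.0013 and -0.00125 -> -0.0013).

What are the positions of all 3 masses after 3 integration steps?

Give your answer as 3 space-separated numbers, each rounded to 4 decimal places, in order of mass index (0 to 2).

Step 0: x=[3.0000 8.0000 16.0000] v=[0.0000 0.0000 0.0000]
Step 1: x=[3.5000 8.3750 15.2500] v=[2.0000 1.5000 -3.0000]
Step 2: x=[4.3438 9.0000 14.0313] v=[3.3750 2.5000 -4.8750]
Step 3: x=[5.2657 9.6719 12.8047] v=[3.6874 2.6876 -4.9063]

Answer: 5.2657 9.6719 12.8047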